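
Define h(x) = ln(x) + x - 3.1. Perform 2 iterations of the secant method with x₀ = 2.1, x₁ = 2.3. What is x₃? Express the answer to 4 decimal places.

2.2771

h(2.1) = -0.258063, h(2.3) = 0.032909
x₂ = 2.300000 − 0.032909·(2.300000 − 2.100000) / (0.032909 − (-0.258063)) = 2.300000 − (0.006582)/(0.290972) = 2.277380
h(2.277380) = 0.000405
x₃ = 2.277380 − 0.000405·(2.277380 − 2.300000) / (0.000405 − 0.032909) = 2.277380 − (-0.000009)/(-0.032504) = 2.277098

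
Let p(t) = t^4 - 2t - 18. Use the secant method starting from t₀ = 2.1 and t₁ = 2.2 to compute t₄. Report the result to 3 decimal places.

2.174

p(2.1) = -2.75190, p(2.2) = 1.02560
t₂ = 2.20000 − 1.02560·(2.20000 − 2.10000) / (1.02560 − (-2.75190)) = 2.20000 − (0.10256)/(3.77750) = 2.17285
p(2.17285) = -0.05525
t₃ = 2.17285 − (-0.05525)·(2.17285 − 2.20000) / (-0.05525 − 1.02560) = 2.17285 − (0.00150)/(-1.08085) = 2.17424
p(2.17424) = -0.00102
t₄ = 2.17424 − (-0.00102)·(2.17424 − 2.17285) / (-0.00102 − (-0.05525)) = 2.17424 − (0.00000)/(0.05423) = 2.17426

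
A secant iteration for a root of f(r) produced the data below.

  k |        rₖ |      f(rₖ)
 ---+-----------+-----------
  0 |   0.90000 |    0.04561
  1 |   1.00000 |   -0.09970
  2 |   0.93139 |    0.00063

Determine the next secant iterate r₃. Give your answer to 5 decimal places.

r₃ = 0.93139 − 0.00063·(0.93139 − 1.00000) / (0.00063 − (-0.09970))
   = 0.93139 − (-0.0000432)/(0.1003300) = 0.9318208

0.93182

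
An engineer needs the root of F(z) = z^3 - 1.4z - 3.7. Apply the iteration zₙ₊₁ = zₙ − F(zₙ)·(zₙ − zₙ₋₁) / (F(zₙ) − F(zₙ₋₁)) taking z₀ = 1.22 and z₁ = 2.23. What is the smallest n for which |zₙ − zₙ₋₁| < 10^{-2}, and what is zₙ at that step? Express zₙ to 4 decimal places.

F(1.22) = -3.592152, F(2.23) = 4.267567
z₂ = 2.230000 − 4.267567·(1.010000)/(7.859719) = 1.681603;  |Δ| = 0.548397
F(1.681603) = -1.299023
z₃ = 1.681603 − (-1.299023)·(-0.548397)/(-5.566590) = 1.809578;  |Δ| = 0.127974
F(1.809578) = -0.307818
z₄ = 1.809578 − (-0.307818)·(0.127974)/(0.991205) = 1.849320;  |Δ| = 0.039742
F(1.849320) = 0.035597
z₅ = 1.849320 − 0.035597·(0.039742)/(0.343415) = 1.845200;  |Δ| = 0.004119
|z₅ − z₄| = 0.004119 < 10^{-2}

n = 5, zₙ = 1.8452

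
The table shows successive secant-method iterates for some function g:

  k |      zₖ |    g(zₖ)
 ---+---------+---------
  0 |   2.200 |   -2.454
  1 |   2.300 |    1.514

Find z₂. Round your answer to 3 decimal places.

z₂ = 2.300 − 1.514·(2.300 − 2.200) / (1.514 − (-2.454))
   = 2.300 − (0.15140)/(3.96800) = 2.26184

2.262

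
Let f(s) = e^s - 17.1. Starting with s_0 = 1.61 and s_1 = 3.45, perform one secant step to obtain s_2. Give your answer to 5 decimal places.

2.45003

f(1.61) = -12.0971888, f(3.45) = 14.4003923
s_2 = 3.4500000 − 14.4003923·(3.4500000 − 1.6100000) / (14.4003923 − (-12.0971888)) = 3.4500000 − (26.4967218)/(26.4975811) = 2.4500324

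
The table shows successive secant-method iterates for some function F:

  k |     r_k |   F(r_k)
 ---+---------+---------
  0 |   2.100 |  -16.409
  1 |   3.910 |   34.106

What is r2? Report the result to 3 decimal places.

r2 = 3.910 − 34.106·(3.910 − 2.100) / (34.106 − (-16.409))
   = 3.910 − (61.73186)/(50.51500) = 2.68795

2.688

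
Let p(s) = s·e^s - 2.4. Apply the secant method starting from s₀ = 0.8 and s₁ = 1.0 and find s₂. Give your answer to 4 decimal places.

0.9321

p(0.8) = -0.619567, p(1.0) = 0.318282
s₂ = 1.000000 − 0.318282·(1.000000 − 0.800000) / (0.318282 − (-0.619567)) = 1.000000 − (0.063656)/(0.937849) = 0.932125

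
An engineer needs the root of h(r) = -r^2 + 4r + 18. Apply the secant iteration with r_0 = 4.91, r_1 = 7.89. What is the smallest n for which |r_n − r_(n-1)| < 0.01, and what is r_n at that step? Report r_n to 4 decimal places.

n = 5, r_n = 6.6904

h(4.91) = 13.531900, h(7.89) = -12.692100
r_2 = 7.890000 − (-12.692100)·(2.980000)/(-26.224000) = 6.447716;  |Δ| = 1.442284
h(6.447716) = 2.217823
r_3 = 6.447716 − 2.217823·(-1.442284)/(14.909923) = 6.662253;  |Δ| = 0.214537
h(6.662253) = 0.263397
r_4 = 6.662253 − 0.263397·(0.214537)/(-1.954426) = 6.691166;  |Δ| = 0.028913
h(6.691166) = -0.007039
r_5 = 6.691166 − (-0.007039)·(0.028913)/(-0.270436) = 6.690414;  |Δ| = 0.000753
|r_5 − r_4| = 0.000753 < 0.01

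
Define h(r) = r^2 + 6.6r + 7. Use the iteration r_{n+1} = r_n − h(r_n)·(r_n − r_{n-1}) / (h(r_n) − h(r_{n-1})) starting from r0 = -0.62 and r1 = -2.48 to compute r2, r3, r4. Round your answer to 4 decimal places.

-1.5607, -1.2228, -1.3341

h(-0.62) = 3.292400, h(-2.48) = -3.217600
r2 = -2.480000 − (-3.217600)·(-2.480000 − (-0.620000)) / (-3.217600 − 3.292400) = -2.480000 − (5.984736)/(-6.510000) = -1.560686
h(-1.560686) = -0.864786
r3 = -1.560686 − (-0.864786)·(-1.560686 − (-2.480000)) / (-0.864786 − (-3.217600)) = -1.560686 − (-0.795010)/(2.352814) = -1.222788
h(-1.222788) = 0.424809
r4 = -1.222788 − 0.424809·(-1.222788 − (-1.560686)) / (0.424809 − (-0.864786)) = -1.222788 − (0.143542)/(1.289594) = -1.334096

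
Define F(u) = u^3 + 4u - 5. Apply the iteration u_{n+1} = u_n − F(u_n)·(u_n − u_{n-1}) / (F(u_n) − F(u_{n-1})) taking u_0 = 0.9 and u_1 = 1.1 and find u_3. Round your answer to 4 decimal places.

F(0.9) = -0.671000, F(1.1) = 0.731000
u_2 = 1.100000 − 0.731000·(1.100000 − 0.900000) / (0.731000 − (-0.671000)) = 1.100000 − (0.146200)/(1.402000) = 0.995720
F(0.995720) = -0.029902
u_3 = 0.995720 − (-0.029902)·(0.995720 − 1.100000) / (-0.029902 − 0.731000) = 0.995720 − (0.003118)/(-0.760902) = 0.999818

0.9998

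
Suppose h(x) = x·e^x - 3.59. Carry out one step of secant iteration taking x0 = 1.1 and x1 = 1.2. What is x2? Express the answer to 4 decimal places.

h(1.1) = -0.285417, h(1.2) = 0.394140
x2 = 1.200000 − 0.394140·(1.200000 − 1.100000) / (0.394140 − (-0.285417)) = 1.200000 − (0.039414)/(0.679558) = 1.142000

1.1420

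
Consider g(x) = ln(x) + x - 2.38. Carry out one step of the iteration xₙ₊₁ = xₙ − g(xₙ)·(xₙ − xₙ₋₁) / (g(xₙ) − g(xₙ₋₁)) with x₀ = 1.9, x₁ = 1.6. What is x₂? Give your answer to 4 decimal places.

1.7971

g(1.9) = 0.161854, g(1.6) = -0.309996
x₂ = 1.600000 − (-0.309996)·(1.600000 − 1.900000) / (-0.309996 − 0.161854) = 1.600000 − (0.092999)/(-0.471850) = 1.797094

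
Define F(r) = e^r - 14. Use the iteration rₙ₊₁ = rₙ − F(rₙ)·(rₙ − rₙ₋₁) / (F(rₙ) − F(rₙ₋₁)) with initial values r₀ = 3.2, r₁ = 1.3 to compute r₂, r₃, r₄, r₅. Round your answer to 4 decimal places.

2.2408, 2.9957, 2.5684, 2.6271

F(3.2) = 10.532530, F(1.3) = -10.330703
r₂ = 1.300000 − (-10.330703)·(1.300000 − 3.200000) / (-10.330703 − 10.532530) = 1.300000 − (19.628336)/(-20.863234) = 2.240810
F(2.240810) = -4.599058
r₃ = 2.240810 − (-4.599058)·(2.240810 − 1.300000) / (-4.599058 − (-10.330703)) = 2.240810 − (-4.326839)/(5.731645) = 2.995713
F(2.995713) = 5.999623
r₄ = 2.995713 − 5.999623·(2.995713 − 2.240810) / (5.999623 − (-4.599058)) = 2.995713 − (4.529137)/(10.598681) = 2.568383
F(2.568383) = -0.955283
r₅ = 2.568383 − (-0.955283)·(2.568383 − 2.995713) / (-0.955283 − 5.999623) = 2.568383 − (0.408221)/(-6.954906) = 2.627079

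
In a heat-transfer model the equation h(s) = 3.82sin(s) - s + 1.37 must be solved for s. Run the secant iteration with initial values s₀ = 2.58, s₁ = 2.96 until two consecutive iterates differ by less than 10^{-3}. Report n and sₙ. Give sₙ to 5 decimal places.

h(2.58) = 0.8242833, h(2.96) = -0.9001223
s₂ = 2.9600000 − (-0.9001223)·(0.3800000)/(-1.7244056) = 2.7616438;  |Δ| = 0.1983562
h(2.7616438) = 0.0250907
s₃ = 2.7616438 − 0.0250907·(-0.1983562)/(0.9252130) = 2.7670230;  |Δ| = 0.0053792
h(2.7670230) = 0.0006081
s₄ = 2.7670230 − 0.0006081·(0.0053792)/(-0.0244827) = 2.7671566;  |Δ| = 0.0001336
|s₄ − s₃| = 0.0001336 < 10^{-3}

n = 4, sₙ = 2.76716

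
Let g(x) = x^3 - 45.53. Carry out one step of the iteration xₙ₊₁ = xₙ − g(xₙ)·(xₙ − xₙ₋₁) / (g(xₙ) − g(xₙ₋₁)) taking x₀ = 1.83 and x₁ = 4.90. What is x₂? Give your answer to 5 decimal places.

2.91467

g(1.83) = -39.4015130, g(4.90) = 72.1190000
x₂ = 4.9000000 − 72.1190000·(4.9000000 − 1.8300000) / (72.1190000 − (-39.4015130)) = 4.9000000 − (221.4053300)/(111.5205130) = 2.9146672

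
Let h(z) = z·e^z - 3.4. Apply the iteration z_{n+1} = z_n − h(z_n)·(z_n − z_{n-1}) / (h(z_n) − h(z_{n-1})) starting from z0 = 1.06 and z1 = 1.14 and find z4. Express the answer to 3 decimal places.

1.115

h(1.06) = -0.34045, h(1.14) = 0.16452
z2 = 1.14000 − 0.16452·(1.14000 − 1.06000) / (0.16452 − (-0.34045)) = 1.14000 − (0.01316)/(0.50496) = 1.11394
h(1.11394) = -0.00659
z3 = 1.11394 − (-0.00659)·(1.11394 − 1.14000) / (-0.00659 − 0.16452) = 1.11394 − (0.00017)/(-0.17110) = 1.11494
h(1.11494) = -0.00012
z4 = 1.11494 − (-0.00012)·(1.11494 − 1.11394) / (-0.00012 − (-0.00659)) = 1.11494 − (0.00000)/(0.00647) = 1.11496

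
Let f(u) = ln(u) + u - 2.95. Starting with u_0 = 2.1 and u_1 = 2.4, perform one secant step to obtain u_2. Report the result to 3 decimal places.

2.175

f(2.1) = -0.10806, f(2.4) = 0.32547
u_2 = 2.40000 − 0.32547·(2.40000 − 2.10000) / (0.32547 − (-0.10806)) = 2.40000 − (0.09764)/(0.43353) = 2.17478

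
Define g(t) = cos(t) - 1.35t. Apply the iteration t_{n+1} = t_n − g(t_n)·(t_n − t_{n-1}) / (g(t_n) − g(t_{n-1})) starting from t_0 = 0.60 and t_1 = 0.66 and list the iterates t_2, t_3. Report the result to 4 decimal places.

0.6079, 0.6080

g(0.60) = 0.015336, g(0.66) = -0.101008
t_2 = 0.660000 − (-0.101008)·(0.660000 − 0.600000) / (-0.101008 − 0.015336) = 0.660000 − (-0.006060)/(-0.116343) = 0.607909
g(0.607909) = 0.000167
t_3 = 0.607909 − 0.000167·(0.607909 − 0.660000) / (0.000167 − (-0.101008)) = 0.607909 − (-0.000009)/(0.101175) = 0.607995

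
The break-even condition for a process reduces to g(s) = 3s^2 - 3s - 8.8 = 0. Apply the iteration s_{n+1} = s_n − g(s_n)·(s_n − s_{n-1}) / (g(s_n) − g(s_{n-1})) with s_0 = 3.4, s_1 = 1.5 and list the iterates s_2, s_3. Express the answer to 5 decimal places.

2.05983, 2.35292

g(3.4) = 15.6800000, g(1.5) = -6.5500000
s_2 = 1.5000000 − (-6.5500000)·(1.5000000 − 3.4000000) / (-6.5500000 − 15.6800000) = 1.5000000 − (12.4450000)/(-22.2300000) = 2.0598291
g(2.0598291) = -2.2507999
s_3 = 2.0598291 − (-2.2507999)·(2.0598291 − 1.5000000) / (-2.2507999 − (-6.5500000)) = 2.0598291 − (-1.2600632)/(4.2992001) = 2.3529215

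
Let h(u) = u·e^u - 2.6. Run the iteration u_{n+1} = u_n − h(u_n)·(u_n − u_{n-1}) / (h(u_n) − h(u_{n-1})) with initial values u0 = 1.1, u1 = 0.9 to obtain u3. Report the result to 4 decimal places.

h(1.1) = 0.704583, h(0.9) = -0.386357
u2 = 0.900000 − (-0.386357)·(0.900000 − 1.100000) / (-0.386357 − 0.704583) = 0.900000 − (0.077271)/(-1.090940) = 0.970830
h(0.970830) = -0.036877
u3 = 0.970830 − (-0.036877)·(0.970830 − 0.900000) / (-0.036877 − (-0.386357)) = 0.970830 − (-0.002612)/(0.349480) = 0.978304

0.9783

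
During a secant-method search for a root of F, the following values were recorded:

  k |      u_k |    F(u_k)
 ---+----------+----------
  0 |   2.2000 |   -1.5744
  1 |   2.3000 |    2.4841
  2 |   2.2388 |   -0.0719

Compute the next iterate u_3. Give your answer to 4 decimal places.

u_3 = 2.2388 − (-0.0719)·(2.2388 − 2.3000) / (-0.0719 − 2.4841)
   = 2.2388 − (0.004400)/(-2.556000) = 2.240522

2.2405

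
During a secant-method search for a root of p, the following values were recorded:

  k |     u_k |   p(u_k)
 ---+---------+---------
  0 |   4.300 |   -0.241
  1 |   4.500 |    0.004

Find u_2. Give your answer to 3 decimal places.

4.497

u_2 = 4.500 − 0.004·(4.500 − 4.300) / (0.004 − (-0.241))
   = 4.500 − (0.00080)/(0.24500) = 4.49673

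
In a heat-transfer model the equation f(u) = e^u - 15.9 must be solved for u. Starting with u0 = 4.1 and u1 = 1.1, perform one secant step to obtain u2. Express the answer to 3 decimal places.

f(4.1) = 44.44029, f(1.1) = -12.89583
u2 = 1.10000 − (-12.89583)·(1.10000 − 4.10000) / (-12.89583 − 44.44029) = 1.10000 − (38.68750)/(-57.33612) = 1.77475

1.775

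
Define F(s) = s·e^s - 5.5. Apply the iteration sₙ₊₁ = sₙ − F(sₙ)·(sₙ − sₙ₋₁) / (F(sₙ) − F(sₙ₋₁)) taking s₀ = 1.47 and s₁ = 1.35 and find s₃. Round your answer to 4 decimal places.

F(1.47) = 0.893376, F(1.35) = -0.292476
s₂ = 1.350000 − (-0.292476)·(1.350000 − 1.470000) / (-0.292476 − 0.893376) = 1.350000 − (0.035097)/(-1.185851) = 1.379597
F(1.379597) = -0.018452
s₃ = 1.379597 − (-0.018452)·(1.379597 − 1.350000) / (-0.018452 − (-0.292476)) = 1.379597 − (-0.000546)/(0.274024) = 1.381589

1.3816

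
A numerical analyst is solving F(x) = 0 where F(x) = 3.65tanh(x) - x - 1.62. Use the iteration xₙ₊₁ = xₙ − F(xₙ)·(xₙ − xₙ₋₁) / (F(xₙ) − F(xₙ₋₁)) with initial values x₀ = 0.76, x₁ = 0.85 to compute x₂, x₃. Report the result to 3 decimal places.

F(0.76) = -0.04007, F(0.85) = 0.05240
x₂ = 0.85000 − 0.05240·(0.85000 − 0.76000) / (0.05240 − (-0.04007)) = 0.85000 − (0.00472)/(0.09247) = 0.79900
F(0.79900) = 0.00269
x₃ = 0.79900 − 0.00269·(0.79900 − 0.85000) / (0.00269 − 0.05240) = 0.79900 − (-0.00014)/(-0.04971) = 0.79624

0.799, 0.796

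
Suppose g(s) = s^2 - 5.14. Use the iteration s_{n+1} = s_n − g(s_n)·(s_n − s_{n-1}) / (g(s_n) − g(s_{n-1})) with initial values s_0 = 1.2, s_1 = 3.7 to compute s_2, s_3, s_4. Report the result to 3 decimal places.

g(1.2) = -3.70000, g(3.7) = 8.55000
s_2 = 3.70000 − 8.55000·(3.70000 − 1.20000) / (8.55000 − (-3.70000)) = 3.70000 − (21.37500)/(12.25000) = 1.95510
g(1.95510) = -1.31758
s_3 = 1.95510 − (-1.31758)·(1.95510 − 3.70000) / (-1.31758 − 8.55000) = 1.95510 − (2.29904)/(-9.86758) = 2.18809
g(2.18809) = -0.35226
s_4 = 2.18809 − (-0.35226)·(2.18809 − 1.95510) / (-0.35226 − (-1.31758)) = 2.18809 − (-0.08207)/(0.96532) = 2.27311

1.955, 2.188, 2.273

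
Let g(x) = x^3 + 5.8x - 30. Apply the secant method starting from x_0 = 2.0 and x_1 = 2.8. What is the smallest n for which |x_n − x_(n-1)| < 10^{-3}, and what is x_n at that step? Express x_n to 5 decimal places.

g(2.0) = -10.4000000, g(2.8) = 8.1920000
x_2 = 2.8000000 − 8.1920000·(0.8000000)/(18.5920000) = 2.4475043;  |Δ| = 0.3524957
g(2.4475043) = -1.1432455
x_3 = 2.4475043 − (-1.1432455)·(-0.3524957)/(-9.3352455) = 2.4906729;  |Δ| = 0.0431686
g(2.4906729) = -0.1033295
x_4 = 2.4906729 − (-0.1033295)·(0.0431686)/(1.0399161) = 2.4949622;  |Δ| = 0.0042894
g(2.4949622) = 0.0015131
x_5 = 2.4949622 − 0.0015131·(0.0042894)/(0.1048426) = 2.4949003;  |Δ| = 0.0000619
|x_5 − x_4| = 0.0000619 < 10^{-3}

n = 5, x_n = 2.49490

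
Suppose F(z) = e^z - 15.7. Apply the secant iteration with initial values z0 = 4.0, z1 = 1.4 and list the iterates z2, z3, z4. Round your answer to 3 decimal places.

1.999, 3.497, 2.485

F(4.0) = 38.89815, F(1.4) = -11.64480
z2 = 1.40000 − (-11.64480)·(1.40000 − 4.00000) / (-11.64480 − 38.89815) = 1.40000 − (30.27648)/(-50.54295) = 1.99902
F(1.99902) = -8.31815
z3 = 1.99902 − (-8.31815)·(1.99902 − 1.40000) / (-8.31815 − (-11.64480)) = 1.99902 − (-4.98278)/(3.32665) = 3.49686
F(3.49686) = 17.31160
z4 = 3.49686 − 17.31160·(3.49686 − 1.99902) / (17.31160 − (-8.31815)) = 3.49686 − (25.92991)/(25.62975) = 2.48515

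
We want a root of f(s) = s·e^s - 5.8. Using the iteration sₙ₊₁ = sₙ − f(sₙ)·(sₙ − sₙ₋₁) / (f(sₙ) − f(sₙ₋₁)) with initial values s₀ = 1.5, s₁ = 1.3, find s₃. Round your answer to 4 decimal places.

1.4131

f(1.5) = 0.922534, f(1.3) = -1.029914
s₂ = 1.300000 − (-1.029914)·(1.300000 − 1.500000) / (-1.029914 − 0.922534) = 1.300000 − (0.205983)/(-1.952448) = 1.405500
f(1.405500) = -0.068984
s₃ = 1.405500 − (-0.068984)·(1.405500 − 1.300000) / (-0.068984 − (-1.029914)) = 1.405500 − (-0.007278)/(0.960930) = 1.413074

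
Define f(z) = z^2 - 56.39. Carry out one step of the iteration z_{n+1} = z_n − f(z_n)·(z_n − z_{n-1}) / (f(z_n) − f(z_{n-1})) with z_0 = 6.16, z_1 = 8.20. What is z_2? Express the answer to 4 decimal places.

7.4444

f(6.16) = -18.444400, f(8.20) = 10.850000
z_2 = 8.200000 − 10.850000·(8.200000 − 6.160000) / (10.850000 − (-18.444400)) = 8.200000 − (22.134000)/(29.294400) = 7.444429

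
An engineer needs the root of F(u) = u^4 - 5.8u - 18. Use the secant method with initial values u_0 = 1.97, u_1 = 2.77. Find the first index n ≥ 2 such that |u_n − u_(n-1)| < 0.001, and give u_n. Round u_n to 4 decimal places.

F(1.97) = -14.364615, F(2.77) = 24.807394
u_2 = 2.770000 − 24.807394·(0.800000)/(39.172010) = 2.263365;  |Δ| = 0.506635
F(2.263365) = -4.884225
u_3 = 2.263365 − (-4.884225)·(-0.506635)/(-29.691620) = 2.346706;  |Δ| = 0.083341
F(2.346706) = -1.283545
u_4 = 2.346706 − (-1.283545)·(0.083341)/(3.600680) = 2.376414;  |Δ| = 0.029709
F(2.376414) = 0.109301
u_5 = 2.376414 − 0.109301·(0.029709)/(1.392846) = 2.374083;  |Δ| = 0.002331
F(2.374083) = -0.002143
u_6 = 2.374083 − (-0.002143)·(-0.002331)/(-0.111444) = 2.374128;  |Δ| = 0.000045
|u_6 − u_5| = 0.000045 < 0.001

n = 6, u_n = 2.3741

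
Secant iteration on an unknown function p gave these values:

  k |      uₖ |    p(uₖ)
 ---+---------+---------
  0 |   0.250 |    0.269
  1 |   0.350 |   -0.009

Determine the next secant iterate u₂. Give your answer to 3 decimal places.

0.347

u₂ = 0.350 − (-0.009)·(0.350 − 0.250) / (-0.009 − 0.269)
   = 0.350 − (-0.00090)/(-0.27800) = 0.34676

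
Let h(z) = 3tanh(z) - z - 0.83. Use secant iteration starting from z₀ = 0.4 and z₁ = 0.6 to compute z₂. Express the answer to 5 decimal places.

0.46646

h(0.4) = -0.0901531, h(0.6) = 0.1811487
z₂ = 0.6000000 − 0.1811487·(0.6000000 − 0.4000000) / (0.1811487 − (-0.0901531)) = 0.6000000 − (0.0362297)/(0.2713018) = 0.4664596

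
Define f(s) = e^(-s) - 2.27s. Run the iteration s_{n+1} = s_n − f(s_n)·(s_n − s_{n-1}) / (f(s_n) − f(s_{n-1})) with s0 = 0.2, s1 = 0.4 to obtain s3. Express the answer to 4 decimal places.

0.3199

f(0.2) = 0.364731, f(0.4) = -0.237680
s2 = 0.400000 − (-0.237680)·(0.400000 − 0.200000) / (-0.237680 − 0.364731) = 0.400000 − (-0.047536)/(-0.602411) = 0.321090
f(0.321090) = -0.003518
s3 = 0.321090 − (-0.003518)·(0.321090 − 0.400000) / (-0.003518 − (-0.237680)) = 0.321090 − (0.000278)/(0.234162) = 0.319905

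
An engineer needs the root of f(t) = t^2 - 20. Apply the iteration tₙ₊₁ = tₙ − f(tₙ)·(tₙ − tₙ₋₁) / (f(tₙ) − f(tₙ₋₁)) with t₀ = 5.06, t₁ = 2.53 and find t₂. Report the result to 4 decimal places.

4.3217

f(5.06) = 5.603600, f(2.53) = -13.599100
t₂ = 2.530000 − (-13.599100)·(2.530000 − 5.060000) / (-13.599100 − 5.603600) = 2.530000 − (34.405723)/(-19.202700) = 4.321713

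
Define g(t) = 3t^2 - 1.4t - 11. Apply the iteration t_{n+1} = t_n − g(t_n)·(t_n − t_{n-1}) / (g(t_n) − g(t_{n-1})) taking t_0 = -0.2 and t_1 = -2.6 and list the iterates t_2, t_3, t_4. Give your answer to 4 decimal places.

-1.2816, -1.6096, -1.7063

g(-0.2) = -10.600000, g(-2.6) = 12.920000
t_2 = -2.600000 − 12.920000·(-2.600000 − (-0.200000)) / (12.920000 − (-10.600000)) = -2.600000 − (-31.008000)/(23.520000) = -1.281633
g(-1.281633) = -4.277968
t_3 = -1.281633 − (-4.277968)·(-1.281633 − (-2.600000)) / (-4.277968 − 12.920000) = -1.281633 − (-5.639933)/(-17.197968) = -1.609574
g(-1.609574) = -0.974406
t_4 = -1.609574 − (-0.974406)·(-1.609574 − (-1.281633)) / (-0.974406 − (-4.277968)) = -1.609574 − (0.319548)/(3.303562) = -1.706303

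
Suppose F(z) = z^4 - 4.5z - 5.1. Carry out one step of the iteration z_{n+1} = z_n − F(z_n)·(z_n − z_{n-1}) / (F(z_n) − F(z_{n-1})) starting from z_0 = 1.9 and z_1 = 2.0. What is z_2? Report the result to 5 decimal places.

F(1.9) = -0.6179000, F(2.0) = 1.9000000
z_2 = 2.0000000 − 1.9000000·(2.0000000 − 1.9000000) / (1.9000000 − (-0.6179000)) = 2.0000000 − (0.1900000)/(2.5179000) = 1.9245403

1.92454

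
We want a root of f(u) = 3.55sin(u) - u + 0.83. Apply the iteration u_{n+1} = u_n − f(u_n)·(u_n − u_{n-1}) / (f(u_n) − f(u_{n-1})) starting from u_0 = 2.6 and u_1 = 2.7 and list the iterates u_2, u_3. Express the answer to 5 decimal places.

f(2.6) = 0.0600299, f(2.7) = -0.3528014
u_2 = 2.7000000 − (-0.3528014)·(2.7000000 − 2.6000000) / (-0.3528014 − 0.0600299) = 2.7000000 − (-0.0352801)/(-0.4128313) = 2.6145410
f(2.6145410) = 0.0010638
u_3 = 2.6145410 − 0.0010638·(2.6145410 − 2.7000000) / (0.0010638 − (-0.3528014)) = 2.6145410 − (-0.0000909)/(0.3538652) = 2.6147979

2.61454, 2.61480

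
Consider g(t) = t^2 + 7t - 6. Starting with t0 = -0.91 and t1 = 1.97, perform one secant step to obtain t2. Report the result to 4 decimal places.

g(-0.91) = -11.541900, g(1.97) = 11.670900
t2 = 1.970000 − 11.670900·(1.970000 − (-0.910000)) / (11.670900 − (-11.541900)) = 1.970000 − (33.612192)/(23.212800) = 0.521998

0.5220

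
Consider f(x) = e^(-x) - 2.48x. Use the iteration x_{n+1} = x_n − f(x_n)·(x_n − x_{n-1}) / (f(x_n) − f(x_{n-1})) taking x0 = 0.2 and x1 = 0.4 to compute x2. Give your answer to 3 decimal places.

0.300

f(0.2) = 0.32273, f(0.4) = -0.32168
x2 = 0.40000 − (-0.32168)·(0.40000 − 0.20000) / (-0.32168 − 0.32273) = 0.40000 − (-0.06434)/(-0.64441) = 0.30016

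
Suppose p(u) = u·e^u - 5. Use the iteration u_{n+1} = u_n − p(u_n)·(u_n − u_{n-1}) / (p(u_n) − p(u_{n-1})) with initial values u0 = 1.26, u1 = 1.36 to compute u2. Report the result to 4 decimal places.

p(1.26) = -0.557969, p(1.36) = 0.298823
u2 = 1.360000 − 0.298823·(1.360000 − 1.260000) / (0.298823 − (-0.557969)) = 1.360000 − (0.029882)/(0.856792) = 1.325123

1.3251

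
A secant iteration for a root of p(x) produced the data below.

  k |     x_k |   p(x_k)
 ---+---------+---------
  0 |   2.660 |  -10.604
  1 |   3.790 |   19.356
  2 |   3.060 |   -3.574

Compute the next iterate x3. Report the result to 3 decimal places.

3.174

x3 = 3.060 − (-3.574)·(3.060 − 3.790) / (-3.574 − 19.356)
   = 3.060 − (2.60902)/(-22.93000) = 3.17378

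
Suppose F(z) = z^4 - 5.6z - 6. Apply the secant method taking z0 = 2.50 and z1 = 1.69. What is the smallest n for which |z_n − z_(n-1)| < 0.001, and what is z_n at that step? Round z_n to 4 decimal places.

n = 6, z_n = 2.0437

F(2.50) = 19.062500, F(1.69) = -7.306693
z2 = 1.690000 − (-7.306693)·(-0.810000)/(-26.369193) = 1.914445;  |Δ| = 0.224445
F(1.914445) = -3.287947
z3 = 1.914445 − (-3.287947)·(0.224445)/(4.018746) = 2.098074;  |Δ| = 0.183630
F(2.098074) = 1.627649
z4 = 2.098074 − 1.627649·(0.183630)/(4.915596) = 2.037271;  |Δ| = 0.060803
F(2.037271) = -0.182291
z5 = 2.037271 − (-0.182291)·(-0.060803)/(-1.809940) = 2.043395;  |Δ| = 0.006124
F(2.043395) = -0.008523
z6 = 2.043395 − (-0.008523)·(0.006124)/(0.173768) = 2.043695;  |Δ| = 0.000300
|z6 − z5| = 0.000300 < 0.001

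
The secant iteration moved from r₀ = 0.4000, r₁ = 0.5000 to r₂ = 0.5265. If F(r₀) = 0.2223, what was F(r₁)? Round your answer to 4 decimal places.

The secant line through (0.4000, 0.2223) and (0.5000, F(r₁)) crosses zero at r₂ = 0.5265.
So (0.4000, 0.2223), (0.5000, F(r₁)), (0.5265, 0) are collinear:
F(r₁) = 0.2223 · (0.5000 − 0.5265) / (0.4000 − 0.5265) = 0.2223 · (-0.026500)/(-0.126500) = 0.046569

0.0466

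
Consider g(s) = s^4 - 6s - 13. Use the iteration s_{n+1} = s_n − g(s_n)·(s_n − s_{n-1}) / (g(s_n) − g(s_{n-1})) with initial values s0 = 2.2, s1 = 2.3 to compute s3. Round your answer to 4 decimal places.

2.2716

g(2.2) = -2.774400, g(2.3) = 1.184100
s2 = 2.300000 − 1.184100·(2.300000 − 2.200000) / (1.184100 − (-2.774400)) = 2.300000 − (0.118410)/(3.958500) = 2.270087
g(2.270087) = -0.064066
s3 = 2.270087 − (-0.064066)·(2.270087 − 2.300000) / (-0.064066 − 1.184100) = 2.270087 − (0.001916)/(-1.248166) = 2.271623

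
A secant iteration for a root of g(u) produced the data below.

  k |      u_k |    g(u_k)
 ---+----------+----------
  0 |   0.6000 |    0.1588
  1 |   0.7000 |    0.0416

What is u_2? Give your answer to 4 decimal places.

u_2 = 0.7000 − 0.0416·(0.7000 − 0.6000) / (0.0416 − 0.1588)
   = 0.7000 − (0.004160)/(-0.117200) = 0.735495

0.7355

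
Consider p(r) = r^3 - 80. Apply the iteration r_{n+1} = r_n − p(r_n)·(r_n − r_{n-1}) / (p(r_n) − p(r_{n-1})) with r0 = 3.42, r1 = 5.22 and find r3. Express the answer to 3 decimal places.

4.274

p(3.42) = -39.99831, p(5.22) = 62.23665
r2 = 5.22000 − 62.23665·(5.22000 − 3.42000) / (62.23665 − (-39.99831)) = 5.22000 − (112.02597)/(102.23496) = 4.12423
p(4.12423) = -9.84983
r3 = 4.12423 − (-9.84983)·(4.12423 − 5.22000) / (-9.84983 − 62.23665) = 4.12423 − (10.79314)/(-72.08648) = 4.27396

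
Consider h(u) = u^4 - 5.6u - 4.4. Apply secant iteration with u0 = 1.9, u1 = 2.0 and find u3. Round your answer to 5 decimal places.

1.98462

h(1.9) = -2.0079000, h(2.0) = 0.4000000
u2 = 2.0000000 − 0.4000000·(2.0000000 − 1.9000000) / (0.4000000 − (-2.0079000)) = 2.0000000 − (0.0400000)/(2.4079000) = 1.9833880
h(1.9833880) = -0.0319700
u3 = 1.9833880 − (-0.0319700)·(1.9833880 − 2.0000000) / (-0.0319700 − 0.4000000) = 1.9833880 − (0.0005311)/(-0.4319700) = 1.9846175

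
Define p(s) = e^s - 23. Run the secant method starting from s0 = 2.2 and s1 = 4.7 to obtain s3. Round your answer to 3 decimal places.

p(2.2) = -13.97499, p(4.7) = 86.94717
s2 = 4.70000 − 86.94717·(4.70000 − 2.20000) / (86.94717 − (-13.97499)) = 4.70000 − (217.36793)/(100.92216) = 2.54618
p(2.54618) = -10.24170
s3 = 2.54618 − (-10.24170)·(2.54618 − 4.70000) / (-10.24170 − 86.94717) = 2.54618 − (22.05875)/(-97.18887) = 2.77315

2.773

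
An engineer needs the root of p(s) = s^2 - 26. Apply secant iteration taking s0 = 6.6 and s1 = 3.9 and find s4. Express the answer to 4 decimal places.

5.0986

p(6.6) = 17.560000, p(3.9) = -10.790000
s2 = 3.900000 − (-10.790000)·(3.900000 − 6.600000) / (-10.790000 − 17.560000) = 3.900000 − (29.133000)/(-28.350000) = 4.927619
p(4.927619) = -1.718571
s3 = 4.927619 − (-1.718571)·(4.927619 − 3.900000) / (-1.718571 − (-10.790000)) = 4.927619 − (-1.766036)/(9.071429) = 5.122300
p(5.122300) = 0.237959
s4 = 5.122300 − 0.237959·(5.122300 − 4.927619) / (0.237959 − (-1.718571)) = 5.122300 − (0.046326)/(1.956529) = 5.098622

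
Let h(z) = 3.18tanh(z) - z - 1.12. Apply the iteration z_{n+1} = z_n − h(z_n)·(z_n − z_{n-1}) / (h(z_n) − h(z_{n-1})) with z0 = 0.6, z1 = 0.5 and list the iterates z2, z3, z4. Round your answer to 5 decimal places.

0.60881, 0.60965, 0.60974

h(0.6) = -0.0121824, h(0.5) = -0.1504674
z2 = 0.5000000 − (-0.1504674)·(0.5000000 − 0.6000000) / (-0.1504674 − (-0.0121824)) = 0.5000000 − (0.0150467)/(-0.1382851) = 0.6088096
h(0.6088096) = -0.0011518
z3 = 0.6088096 − (-0.0011518)·(0.6088096 − 0.5000000) / (-0.0011518 − (-0.1504674)) = 0.6088096 − (-0.0001253)/(0.1493156) = 0.6096490
h(0.6096490) = -0.0001107
z4 = 0.6096490 − (-0.0001107)·(0.6096490 − 0.6088096) / (-0.0001107 − (-0.0011518)) = 0.6096490 − (-0.0000001)/(0.0010411) = 0.6097382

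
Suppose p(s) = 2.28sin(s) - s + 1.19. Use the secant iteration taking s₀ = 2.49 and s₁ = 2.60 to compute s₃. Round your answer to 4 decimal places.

2.5192

p(2.49) = 0.082714, p(2.60) = -0.234657
s₂ = 2.600000 − (-0.234657)·(2.600000 − 2.490000) / (-0.234657 − 0.082714) = 2.600000 − (-0.025812)/(-0.317371) = 2.518668
p(2.518668) = 0.001512
s₃ = 2.518668 − 0.001512·(2.518668 − 2.600000) / (0.001512 − (-0.234657)) = 2.518668 − (-0.000123)/(0.236169) = 2.519189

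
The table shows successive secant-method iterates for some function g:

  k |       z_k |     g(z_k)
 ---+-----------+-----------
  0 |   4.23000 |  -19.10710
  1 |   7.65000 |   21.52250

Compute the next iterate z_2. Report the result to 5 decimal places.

5.83834

z_2 = 7.65000 − 21.52250·(7.65000 − 4.23000) / (21.52250 − (-19.10710))
   = 7.65000 − (73.6069500)/(40.6296000) = 5.8383418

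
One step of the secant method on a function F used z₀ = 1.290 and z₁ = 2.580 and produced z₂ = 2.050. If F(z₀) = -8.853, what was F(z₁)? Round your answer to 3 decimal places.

6.174

The secant line through (1.290, -8.853) and (2.580, F(z₁)) crosses zero at z₂ = 2.050.
So (1.290, -8.853), (2.580, F(z₁)), (2.050, 0) are collinear:
F(z₁) = -8.853 · (2.580 − 2.050) / (1.290 − 2.050) = -8.853 · (0.53000)/(-0.76000) = 6.17380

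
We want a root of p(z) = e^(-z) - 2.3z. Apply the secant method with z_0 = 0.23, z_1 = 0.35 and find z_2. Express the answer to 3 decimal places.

0.317

p(0.23) = 0.26553, p(0.35) = -0.10031
z_2 = 0.35000 − (-0.10031)·(0.35000 − 0.23000) / (-0.10031 − 0.26553) = 0.35000 − (-0.01204)/(-0.36585) = 0.31710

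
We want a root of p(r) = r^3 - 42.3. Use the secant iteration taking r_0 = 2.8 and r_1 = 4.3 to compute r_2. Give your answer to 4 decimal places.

p(2.8) = -20.348000, p(4.3) = 37.207000
r_2 = 4.300000 − 37.207000·(4.300000 − 2.800000) / (37.207000 − (-20.348000)) = 4.300000 − (55.810500)/(57.555000) = 3.330310

3.3303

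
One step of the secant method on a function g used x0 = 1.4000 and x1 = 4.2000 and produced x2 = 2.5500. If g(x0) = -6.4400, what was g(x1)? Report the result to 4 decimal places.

9.2400

The secant line through (1.4000, -6.4400) and (4.2000, g(x1)) crosses zero at x2 = 2.5500.
So (1.4000, -6.4400), (4.2000, g(x1)), (2.5500, 0) are collinear:
g(x1) = -6.4400 · (4.2000 − 2.5500) / (1.4000 − 2.5500) = -6.4400 · (1.650000)/(-1.150000) = 9.240000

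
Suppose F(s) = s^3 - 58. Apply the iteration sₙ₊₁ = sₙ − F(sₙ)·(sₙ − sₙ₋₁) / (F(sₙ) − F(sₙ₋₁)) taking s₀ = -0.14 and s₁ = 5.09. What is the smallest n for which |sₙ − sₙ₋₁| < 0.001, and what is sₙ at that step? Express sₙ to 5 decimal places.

F(-0.14) = -58.0027440, F(5.09) = 73.8722290
s₂ = 5.0900000 − 73.8722290·(5.2300000)/(131.8749730) = 2.1603178;  |Δ| = 2.9296822
F(2.1603178) = -47.9178548
s₃ = 2.1603178 − (-47.9178548)·(-2.9296822)/(-121.7900838) = 3.3129904;  |Δ| = 1.1526725
F(3.3129904) = -21.6369320
s₄ = 3.3129904 − (-21.6369320)·(1.1526725)/(26.2809228) = 4.2619790;  |Δ| = 0.9489886
F(4.2619790) = 19.4165689
s₅ = 4.2619790 − 19.4165689·(0.9489886)/(41.0535009) = 3.8131475;  |Δ| = 0.4488315
F(3.8131475) = -2.5564760
s₆ = 3.8131475 − (-2.5564760)·(-0.4488315)/(-21.9730449) = 3.8653673;  |Δ| = 0.0522197
F(3.8653673) = -0.2472991
s₇ = 3.8653673 − (-0.2472991)·(0.0522197)/(2.3091769) = 3.8709597;  |Δ| = 0.0055924
F(3.8709597) = 0.0037341
s₈ = 3.8709597 − 0.0037341·(0.0055924)/(0.2510332) = 3.8708765;  |Δ| = 0.0000832
|s₈ − s₇| = 0.0000832 < 0.001

n = 8, sₙ = 3.87088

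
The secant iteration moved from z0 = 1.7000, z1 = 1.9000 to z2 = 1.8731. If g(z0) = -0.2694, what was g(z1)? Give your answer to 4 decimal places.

0.0419

The secant line through (1.7000, -0.2694) and (1.9000, g(z1)) crosses zero at z2 = 1.8731.
So (1.7000, -0.2694), (1.9000, g(z1)), (1.8731, 0) are collinear:
g(z1) = -0.2694 · (1.9000 − 1.8731) / (1.7000 − 1.8731) = -0.2694 · (0.026900)/(-0.173100) = 0.041865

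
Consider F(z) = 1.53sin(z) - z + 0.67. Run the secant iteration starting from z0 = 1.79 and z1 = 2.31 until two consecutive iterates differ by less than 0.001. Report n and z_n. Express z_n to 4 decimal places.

F(1.79) = 0.373389, F(2.31) = -0.509322
z2 = 2.310000 − (-0.509322)·(0.520000)/(-0.882710) = 2.009961;  |Δ| = 0.300039
F(2.009961) = 0.044853
z3 = 2.009961 − 0.044853·(-0.300039)/(0.554175) = 2.034245;  |Δ| = 0.024284
F(2.034245) = 0.004365
z4 = 2.034245 − 0.004365·(0.024284)/(-0.040488) = 2.036863;  |Δ| = 0.002618
F(2.036863) = -0.000048
z5 = 2.036863 − (-0.000048)·(0.002618)/(-0.004413) = 2.036834;  |Δ| = 0.000029
|z5 − z4| = 0.000029 < 0.001

n = 5, z_n = 2.0368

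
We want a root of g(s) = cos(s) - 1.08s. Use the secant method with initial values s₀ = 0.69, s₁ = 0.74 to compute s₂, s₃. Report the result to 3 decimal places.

g(0.69) = 0.02605, g(0.74) = -0.06073
s₂ = 0.74000 − (-0.06073)·(0.74000 − 0.69000) / (-0.06073 − 0.02605) = 0.74000 − (-0.00304)/(-0.08678) = 0.70501
g(0.70501) = 0.00020
s₃ = 0.70501 − 0.00020·(0.70501 − 0.74000) / (0.00020 − (-0.06073)) = 0.70501 − (-0.00001)/(0.06093) = 0.70512

0.705, 0.705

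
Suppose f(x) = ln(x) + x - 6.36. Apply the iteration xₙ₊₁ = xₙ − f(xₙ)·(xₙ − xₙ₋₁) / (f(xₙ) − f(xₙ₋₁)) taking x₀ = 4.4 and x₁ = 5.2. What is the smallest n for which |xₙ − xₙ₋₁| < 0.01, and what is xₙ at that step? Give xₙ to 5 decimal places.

n = 3, xₙ = 4.79285

f(4.4) = -0.4783955, f(5.2) = 0.4886586
x₂ = 5.2000000 − 0.4886586·(0.8000000)/(0.9670541) = 4.7957549;  |Δ| = 0.4042451
f(4.7957549) = 0.0034860
x₃ = 4.7957549 − 0.0034860·(-0.4042451)/(-0.4851726) = 4.7928503;  |Δ| = 0.0029045
|x₃ − x₂| = 0.0029045 < 0.01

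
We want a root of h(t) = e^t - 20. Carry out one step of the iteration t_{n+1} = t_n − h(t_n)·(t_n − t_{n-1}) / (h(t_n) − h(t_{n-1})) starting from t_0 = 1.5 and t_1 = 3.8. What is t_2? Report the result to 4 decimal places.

2.3874

h(1.5) = -15.518311, h(3.8) = 24.701184
t_2 = 3.800000 − 24.701184·(3.800000 − 1.500000) / (24.701184 − (-15.518311)) = 3.800000 − (56.812724)/(40.219495) = 2.387433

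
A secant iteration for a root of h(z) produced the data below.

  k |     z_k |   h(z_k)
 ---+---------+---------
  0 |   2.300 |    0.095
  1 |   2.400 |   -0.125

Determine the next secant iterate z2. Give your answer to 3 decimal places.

2.343

z2 = 2.400 − (-0.125)·(2.400 − 2.300) / (-0.125 − 0.095)
   = 2.400 − (-0.01250)/(-0.22000) = 2.34318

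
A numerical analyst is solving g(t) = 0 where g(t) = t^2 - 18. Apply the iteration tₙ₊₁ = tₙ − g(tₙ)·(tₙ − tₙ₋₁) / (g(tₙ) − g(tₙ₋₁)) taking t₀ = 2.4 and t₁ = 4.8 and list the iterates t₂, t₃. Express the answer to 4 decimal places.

4.1000, 4.2337

g(2.4) = -12.240000, g(4.8) = 5.040000
t₂ = 4.800000 − 5.040000·(4.800000 − 2.400000) / (5.040000 − (-12.240000)) = 4.800000 − (12.096000)/(17.280000) = 4.100000
g(4.100000) = -1.190000
t₃ = 4.100000 − (-1.190000)·(4.100000 − 4.800000) / (-1.190000 − 5.040000) = 4.100000 − (0.833000)/(-6.230000) = 4.233708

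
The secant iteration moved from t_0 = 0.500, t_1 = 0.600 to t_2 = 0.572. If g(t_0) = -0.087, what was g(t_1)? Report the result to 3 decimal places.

0.034

The secant line through (0.500, -0.087) and (0.600, g(t_1)) crosses zero at t_2 = 0.572.
So (0.500, -0.087), (0.600, g(t_1)), (0.572, 0) are collinear:
g(t_1) = -0.087 · (0.600 − 0.572) / (0.500 − 0.572) = -0.087 · (0.02800)/(-0.07200) = 0.03383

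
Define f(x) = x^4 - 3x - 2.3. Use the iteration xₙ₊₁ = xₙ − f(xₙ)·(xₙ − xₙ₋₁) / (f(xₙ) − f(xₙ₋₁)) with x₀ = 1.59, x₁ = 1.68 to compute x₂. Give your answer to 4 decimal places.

f(1.59) = -0.678710, f(1.68) = 0.625942
x₂ = 1.680000 − 0.625942·(1.680000 − 1.590000) / (0.625942 − (-0.678710)) = 1.680000 − (0.056335)/(1.304652) = 1.636820

1.6368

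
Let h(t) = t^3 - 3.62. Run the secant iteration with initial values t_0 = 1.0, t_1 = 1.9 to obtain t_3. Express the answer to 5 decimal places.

h(1.0) = -2.6200000, h(1.9) = 3.2390000
t_2 = 1.9000000 − 3.2390000·(1.9000000 − 1.0000000) / (3.2390000 − (-2.6200000)) = 1.9000000 − (2.9151000)/(5.8590000) = 1.4024578
h(1.4024578) = -0.8615230
t_3 = 1.4024578 − (-0.8615230)·(1.4024578 − 1.9000000) / (-0.8615230 − 3.2390000) = 1.4024578 − (0.4286441)/(-4.1005230) = 1.5069918

1.50699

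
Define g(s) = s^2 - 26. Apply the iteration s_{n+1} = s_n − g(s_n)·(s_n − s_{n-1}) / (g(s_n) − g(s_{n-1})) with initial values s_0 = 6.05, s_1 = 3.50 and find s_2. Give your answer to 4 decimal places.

4.9398

g(6.05) = 10.602500, g(3.50) = -13.750000
s_2 = 3.500000 − (-13.750000)·(3.500000 − 6.050000) / (-13.750000 − 10.602500) = 3.500000 − (35.062500)/(-24.352500) = 4.939791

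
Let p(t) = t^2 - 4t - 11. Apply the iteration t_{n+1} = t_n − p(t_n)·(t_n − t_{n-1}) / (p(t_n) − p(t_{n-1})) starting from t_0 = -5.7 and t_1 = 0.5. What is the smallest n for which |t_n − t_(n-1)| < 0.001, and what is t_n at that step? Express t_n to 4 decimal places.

n = 7, t_n = -1.8730

p(-5.7) = 44.290000, p(0.5) = -12.750000
t_2 = 0.500000 − (-12.750000)·(6.200000)/(-57.040000) = -0.885870;  |Δ| = 1.385870
p(-0.885870) = -6.671757
t_3 = -0.885870 − (-6.671757)·(-1.385870)/(6.078243) = -2.407063;  |Δ| = 1.521194
p(-2.407063) = 4.422206
t_4 = -2.407063 − 4.422206·(-1.521194)/(11.093963) = -1.800695;  |Δ| = 0.606369
p(-1.800695) = -0.554721
t_5 = -1.800695 − (-0.554721)·(0.606369)/(-4.976927) = -1.868280;  |Δ| = 0.067585
p(-1.868280) = -0.036414
t_6 = -1.868280 − (-0.036414)·(-0.067585)/(0.518308) = -1.873028;  |Δ| = 0.004748
p(-1.873028) = 0.000343
t_7 = -1.873028 − 0.000343·(-0.004748)/(0.036757) = -1.872983;  |Δ| = 0.000044
|t_7 − t_6| = 0.000044 < 0.001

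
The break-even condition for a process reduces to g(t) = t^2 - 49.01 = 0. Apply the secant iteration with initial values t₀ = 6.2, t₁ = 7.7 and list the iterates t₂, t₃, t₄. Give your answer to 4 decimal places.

6.9604, 6.9988, 7.0007

g(6.2) = -10.570000, g(7.7) = 10.280000
t₂ = 7.700000 − 10.280000·(7.700000 − 6.200000) / (10.280000 − (-10.570000)) = 7.700000 − (15.420000)/(20.850000) = 6.960432
g(6.960432) = -0.562391
t₃ = 6.960432 − (-0.562391)·(6.960432 − 7.700000) / (-0.562391 − 10.280000) = 6.960432 − (0.415927)/(-10.842391) = 6.998793
g(6.998793) = -0.026899
t₄ = 6.998793 − (-0.026899)·(6.998793 − 6.960432) / (-0.026899 − (-0.562391)) = 6.998793 − (-0.001032)/(0.535492) = 7.000720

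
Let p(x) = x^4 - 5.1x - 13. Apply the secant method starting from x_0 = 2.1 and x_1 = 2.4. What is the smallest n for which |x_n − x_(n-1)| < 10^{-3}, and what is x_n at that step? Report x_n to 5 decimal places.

p(2.1) = -4.2619000, p(2.4) = 7.9376000
x_2 = 2.4000000 − 7.9376000·(0.3000000)/(12.1995000) = 2.2048051;  |Δ| = 0.1951949
p(2.2048051) = -0.6135751
x_3 = 2.2048051 − (-0.6135751)·(-0.1951949)/(-8.5511751) = 2.2188110;  |Δ| = 0.0140059
p(2.2188110) = -0.0788036
x_4 = 2.2188110 − (-0.0788036)·(0.0140059)/(0.5347716) = 2.2208749;  |Δ| = 0.0020639
p(2.2208749) = 0.0009762
x_5 = 2.2208749 − 0.0009762·(0.0020639)/(0.0797798) = 2.2208496;  |Δ| = 0.0000253
|x_5 − x_4| = 0.0000253 < 10^{-3}

n = 5, x_n = 2.22085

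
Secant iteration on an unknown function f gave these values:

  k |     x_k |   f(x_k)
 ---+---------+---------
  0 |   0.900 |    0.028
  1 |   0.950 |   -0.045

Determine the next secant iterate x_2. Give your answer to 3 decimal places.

x_2 = 0.950 − (-0.045)·(0.950 − 0.900) / (-0.045 − 0.028)
   = 0.950 − (-0.00225)/(-0.07300) = 0.91918

0.919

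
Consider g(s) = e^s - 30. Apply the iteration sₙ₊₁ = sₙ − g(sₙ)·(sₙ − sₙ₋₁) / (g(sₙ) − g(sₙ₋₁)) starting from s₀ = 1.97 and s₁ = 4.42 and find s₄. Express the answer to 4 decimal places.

g(1.97) = -22.829324, g(4.42) = 53.096285
s₂ = 4.420000 − 53.096285·(4.420000 − 1.970000) / (53.096285 − (-22.829324)) = 4.420000 − (130.085899)/(75.925609) = 2.706666
g(2.706666) = -15.020743
s₃ = 2.706666 − (-15.020743)·(2.706666 − 4.420000) / (-15.020743 − 53.096285) = 2.706666 − (25.735544)/(-68.117028) = 3.084480
g(3.084480) = -8.143900
s₄ = 3.084480 − (-8.143900)·(3.084480 − 2.706666) / (-8.143900 − (-15.020743)) = 3.084480 − (-3.076877)/(6.876843) = 3.531906

3.5319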